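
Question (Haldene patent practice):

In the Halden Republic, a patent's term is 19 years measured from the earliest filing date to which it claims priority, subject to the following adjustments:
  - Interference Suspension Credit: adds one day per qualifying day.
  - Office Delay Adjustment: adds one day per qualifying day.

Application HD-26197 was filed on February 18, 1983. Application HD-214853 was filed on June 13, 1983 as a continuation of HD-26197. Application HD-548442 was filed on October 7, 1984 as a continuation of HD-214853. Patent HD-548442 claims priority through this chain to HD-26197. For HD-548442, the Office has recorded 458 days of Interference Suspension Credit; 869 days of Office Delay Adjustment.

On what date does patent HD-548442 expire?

Earliest priority filing: 18 February 1983.
Base term: 18 February 1983 + 19 years → 18 February 2002.
Interference Suspension Credit: +458 days → 22 May 2003.
Office Delay Adjustment: +869 days → 7 October 2005.

October 7, 2005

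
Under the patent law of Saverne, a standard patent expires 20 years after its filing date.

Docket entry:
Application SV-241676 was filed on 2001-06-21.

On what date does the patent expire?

June 21, 2021

Filing date + 20 years → 21 June 2021.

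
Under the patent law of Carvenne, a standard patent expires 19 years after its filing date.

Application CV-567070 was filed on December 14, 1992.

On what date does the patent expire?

2011-12-14

Filing date + 19 years → 14 December 2011.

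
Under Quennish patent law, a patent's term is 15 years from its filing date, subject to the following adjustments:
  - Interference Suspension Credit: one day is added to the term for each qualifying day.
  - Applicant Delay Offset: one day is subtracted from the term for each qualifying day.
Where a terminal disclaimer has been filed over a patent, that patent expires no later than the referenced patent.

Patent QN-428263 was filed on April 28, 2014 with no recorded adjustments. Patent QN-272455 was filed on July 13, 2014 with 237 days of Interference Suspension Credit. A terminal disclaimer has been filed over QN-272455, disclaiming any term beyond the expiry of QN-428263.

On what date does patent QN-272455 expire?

Natural term of QN-272455:
  Base: filing + 15 years → 13 July 2029.
  Interference Suspension Credit: +237 days → 7 March 2030.
Expiry of referenced patent QN-428263:
  Base: filing + 15 years → 28 April 2029.
Terminal disclaimer: QN-272455 expires on the earlier of 7 March 2030 and 28 April 2029.

April 28, 2029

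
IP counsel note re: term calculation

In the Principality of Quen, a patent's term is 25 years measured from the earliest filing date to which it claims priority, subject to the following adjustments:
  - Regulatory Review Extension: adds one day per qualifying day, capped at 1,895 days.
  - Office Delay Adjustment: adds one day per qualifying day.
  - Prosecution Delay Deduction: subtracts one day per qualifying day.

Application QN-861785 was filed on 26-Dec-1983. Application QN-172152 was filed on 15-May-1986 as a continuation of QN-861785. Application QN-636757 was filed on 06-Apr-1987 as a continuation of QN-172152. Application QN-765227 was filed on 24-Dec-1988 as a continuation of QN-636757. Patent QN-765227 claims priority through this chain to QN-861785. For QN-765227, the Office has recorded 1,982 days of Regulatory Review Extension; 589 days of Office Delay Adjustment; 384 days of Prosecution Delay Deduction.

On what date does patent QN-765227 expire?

Earliest priority filing: 26 December 1983.
Base term: 26 December 1983 + 25 years → 26 December 2008.
Regulatory Review Extension: 1982 days claimed exceeds the 1895-day cap, so +1895 days → 5 March 2014.
Office Delay Adjustment: +589 days → 15 October 2015.
Prosecution Delay Deduction: −384 days → 26 September 2014.

2014-09-26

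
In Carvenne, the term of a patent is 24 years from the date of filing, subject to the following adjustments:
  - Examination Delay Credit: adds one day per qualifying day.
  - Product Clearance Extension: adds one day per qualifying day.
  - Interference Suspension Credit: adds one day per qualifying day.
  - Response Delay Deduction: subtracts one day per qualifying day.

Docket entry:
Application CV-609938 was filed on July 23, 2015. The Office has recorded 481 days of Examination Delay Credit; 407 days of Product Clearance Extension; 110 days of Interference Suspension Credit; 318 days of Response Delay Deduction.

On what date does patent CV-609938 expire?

Base term: filing date + 24 years → 23 July 2039.
Examination Delay Credit: +481 days → 15 November 2040.
Product Clearance Extension: +407 days → 27 December 2041.
Interference Suspension Credit: +110 days → 16 April 2042.
Response Delay Deduction: −318 days → 2 June 2041.

June 2, 2041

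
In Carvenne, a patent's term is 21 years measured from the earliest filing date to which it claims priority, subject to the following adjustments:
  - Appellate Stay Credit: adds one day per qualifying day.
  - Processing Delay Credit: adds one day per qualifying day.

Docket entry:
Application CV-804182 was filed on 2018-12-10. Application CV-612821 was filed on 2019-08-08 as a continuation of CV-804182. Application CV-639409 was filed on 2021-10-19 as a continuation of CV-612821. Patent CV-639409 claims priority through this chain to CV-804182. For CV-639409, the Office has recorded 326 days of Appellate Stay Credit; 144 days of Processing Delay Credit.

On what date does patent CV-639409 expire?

Earliest priority filing: 10 December 2018.
Base term: 10 December 2018 + 21 years → 10 December 2039.
Appellate Stay Credit: +326 days → 31 October 2040.
Processing Delay Credit: +144 days → 24 March 2041.

March 24, 2041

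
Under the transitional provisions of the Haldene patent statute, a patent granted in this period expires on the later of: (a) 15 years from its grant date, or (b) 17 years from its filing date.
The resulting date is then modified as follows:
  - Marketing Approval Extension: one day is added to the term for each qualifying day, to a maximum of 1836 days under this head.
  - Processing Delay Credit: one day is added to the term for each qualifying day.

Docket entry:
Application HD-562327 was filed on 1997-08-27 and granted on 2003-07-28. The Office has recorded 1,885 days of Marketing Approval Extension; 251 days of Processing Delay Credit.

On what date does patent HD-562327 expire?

April 14, 2024

(a) grant + 15 years → 28 July 2018.
(b) filing + 17 years → 27 August 2014.
Later of the two: 28 July 2018.
Marketing Approval Extension: 1885 days claimed exceeds the 1836-day cap, so +1836 days → 7 August 2023.
Processing Delay Credit: +251 days → 14 April 2024.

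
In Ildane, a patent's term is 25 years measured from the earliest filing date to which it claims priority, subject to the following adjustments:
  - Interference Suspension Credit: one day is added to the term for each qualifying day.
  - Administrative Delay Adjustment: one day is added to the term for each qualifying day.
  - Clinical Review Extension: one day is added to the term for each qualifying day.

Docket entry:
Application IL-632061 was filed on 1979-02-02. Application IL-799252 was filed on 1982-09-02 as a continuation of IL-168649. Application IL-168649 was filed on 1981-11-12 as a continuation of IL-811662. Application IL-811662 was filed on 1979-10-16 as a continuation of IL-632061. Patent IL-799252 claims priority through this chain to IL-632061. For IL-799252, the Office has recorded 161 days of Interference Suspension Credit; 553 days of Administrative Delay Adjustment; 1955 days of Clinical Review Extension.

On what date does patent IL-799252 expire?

Earliest priority filing: 2 February 1979.
Base term: 2 February 1979 + 25 years → 2 February 2004.
Interference Suspension Credit: +161 days → 12 July 2004.
Administrative Delay Adjustment: +553 days → 16 January 2006.
Clinical Review Extension: +1955 days → 25 May 2011.

2011-05-25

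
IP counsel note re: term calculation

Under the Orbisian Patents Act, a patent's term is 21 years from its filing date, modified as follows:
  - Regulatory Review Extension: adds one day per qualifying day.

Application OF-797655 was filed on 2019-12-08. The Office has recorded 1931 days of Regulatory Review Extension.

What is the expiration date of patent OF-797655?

Base term: filing date + 21 years → 8 December 2040.
Regulatory Review Extension: +1931 days → 23 March 2046.

March 23, 2046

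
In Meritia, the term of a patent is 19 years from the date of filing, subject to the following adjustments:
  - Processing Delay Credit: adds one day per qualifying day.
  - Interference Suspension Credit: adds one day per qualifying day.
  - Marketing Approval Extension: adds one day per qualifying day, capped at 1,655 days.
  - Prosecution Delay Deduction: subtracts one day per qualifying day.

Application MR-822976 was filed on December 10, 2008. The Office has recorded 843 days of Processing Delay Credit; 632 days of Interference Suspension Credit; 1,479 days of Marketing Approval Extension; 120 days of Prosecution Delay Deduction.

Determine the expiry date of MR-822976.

Base term: filing date + 19 years → 10 December 2027.
Processing Delay Credit: +843 days → 1 April 2030.
Interference Suspension Credit: +632 days → 24 December 2031.
Marketing Approval Extension: 1479 days (within the 1655-day cap) → +1479 days → 11 January 2036.
Prosecution Delay Deduction: −120 days → 13 September 2035.

September 13, 2035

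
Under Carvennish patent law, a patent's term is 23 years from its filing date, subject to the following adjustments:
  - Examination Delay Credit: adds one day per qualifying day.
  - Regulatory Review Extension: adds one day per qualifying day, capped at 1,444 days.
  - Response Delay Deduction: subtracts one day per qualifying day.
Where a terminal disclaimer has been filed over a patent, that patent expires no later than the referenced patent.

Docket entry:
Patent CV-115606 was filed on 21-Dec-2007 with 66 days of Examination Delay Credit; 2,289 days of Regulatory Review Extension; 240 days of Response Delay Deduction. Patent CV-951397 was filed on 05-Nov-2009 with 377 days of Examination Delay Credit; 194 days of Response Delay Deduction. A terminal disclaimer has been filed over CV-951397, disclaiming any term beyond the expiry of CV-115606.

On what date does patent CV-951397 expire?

Natural term of CV-951397:
  Base: filing + 23 years → 5 November 2032.
  Examination Delay Credit: +377 days → 17 November 2033.
  Response Delay Deduction: −194 days → 7 May 2033.
Expiry of referenced patent CV-115606:
  Base: filing + 23 years → 21 December 2030.
  Examination Delay Credit: +66 days → 25 February 2031.
  Regulatory Review Extension: 2289 days claimed exceeds the 1444-day cap, so +1444 days → 8 February 2035.
  Response Delay Deduction: −240 days → 13 June 2034.
Terminal disclaimer: CV-951397 expires on the earlier of 7 May 2033 and 13 June 2034.

May 7, 2033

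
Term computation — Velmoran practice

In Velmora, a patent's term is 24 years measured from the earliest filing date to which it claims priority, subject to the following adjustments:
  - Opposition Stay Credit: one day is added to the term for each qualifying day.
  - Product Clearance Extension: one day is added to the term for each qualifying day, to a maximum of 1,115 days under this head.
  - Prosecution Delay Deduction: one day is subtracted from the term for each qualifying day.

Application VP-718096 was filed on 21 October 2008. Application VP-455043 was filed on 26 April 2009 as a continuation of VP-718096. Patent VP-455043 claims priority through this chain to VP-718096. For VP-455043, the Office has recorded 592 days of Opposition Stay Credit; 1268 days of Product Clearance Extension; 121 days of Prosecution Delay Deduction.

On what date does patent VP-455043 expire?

2037-02-23

Earliest priority filing: 21 October 2008.
Base term: 21 October 2008 + 24 years → 21 October 2032.
Opposition Stay Credit: +592 days → 5 June 2034.
Product Clearance Extension: 1268 days claimed exceeds the 1115-day cap, so +1115 days → 24 June 2037.
Prosecution Delay Deduction: −121 days → 23 February 2037.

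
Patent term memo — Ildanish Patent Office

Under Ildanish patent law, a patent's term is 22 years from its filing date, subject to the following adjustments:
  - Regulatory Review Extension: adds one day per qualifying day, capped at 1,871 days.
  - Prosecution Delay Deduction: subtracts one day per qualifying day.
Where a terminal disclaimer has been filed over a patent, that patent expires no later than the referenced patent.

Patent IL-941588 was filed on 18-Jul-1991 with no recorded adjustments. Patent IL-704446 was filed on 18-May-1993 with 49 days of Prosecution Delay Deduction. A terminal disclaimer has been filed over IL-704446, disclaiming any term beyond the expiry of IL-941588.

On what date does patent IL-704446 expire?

Natural term of IL-704446:
  Base: filing + 22 years → 18 May 2015.
  Prosecution Delay Deduction: −49 days → 30 March 2015.
Expiry of referenced patent IL-941588:
  Base: filing + 22 years → 18 July 2013.
Terminal disclaimer: IL-704446 expires on the earlier of 30 March 2015 and 18 July 2013.

July 18, 2013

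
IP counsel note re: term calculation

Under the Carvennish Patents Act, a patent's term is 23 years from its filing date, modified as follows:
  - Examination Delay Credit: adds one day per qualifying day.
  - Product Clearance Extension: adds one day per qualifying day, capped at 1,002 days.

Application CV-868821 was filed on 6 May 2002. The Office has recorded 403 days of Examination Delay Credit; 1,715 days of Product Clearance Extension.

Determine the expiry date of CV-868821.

2029-03-11

Base term: filing date + 23 years → 6 May 2025.
Examination Delay Credit: +403 days → 13 June 2026.
Product Clearance Extension: 1715 days claimed exceeds the 1002-day cap, so +1002 days → 11 March 2029.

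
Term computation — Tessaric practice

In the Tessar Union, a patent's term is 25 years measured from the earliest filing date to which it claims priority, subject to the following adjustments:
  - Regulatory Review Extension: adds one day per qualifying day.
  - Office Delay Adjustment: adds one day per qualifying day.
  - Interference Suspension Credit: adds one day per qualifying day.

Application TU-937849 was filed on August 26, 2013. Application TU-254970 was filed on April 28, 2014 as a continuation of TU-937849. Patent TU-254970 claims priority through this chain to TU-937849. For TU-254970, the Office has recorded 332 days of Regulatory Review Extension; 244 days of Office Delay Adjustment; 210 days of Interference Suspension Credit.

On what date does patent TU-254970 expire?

October 20, 2040

Earliest priority filing: 26 August 2013.
Base term: 26 August 2013 + 25 years → 26 August 2038.
Regulatory Review Extension: +332 days → 24 July 2039.
Office Delay Adjustment: +244 days → 24 March 2040.
Interference Suspension Credit: +210 days → 20 October 2040.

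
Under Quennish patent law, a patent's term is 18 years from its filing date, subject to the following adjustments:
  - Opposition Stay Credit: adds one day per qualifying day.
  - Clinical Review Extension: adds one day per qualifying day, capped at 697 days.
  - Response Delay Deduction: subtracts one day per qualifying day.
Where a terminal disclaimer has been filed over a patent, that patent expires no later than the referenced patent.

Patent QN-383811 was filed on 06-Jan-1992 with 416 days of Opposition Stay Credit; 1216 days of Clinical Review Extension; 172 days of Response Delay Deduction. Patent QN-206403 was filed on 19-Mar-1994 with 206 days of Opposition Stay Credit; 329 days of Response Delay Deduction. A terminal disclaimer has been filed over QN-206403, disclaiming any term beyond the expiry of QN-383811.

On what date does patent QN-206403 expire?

Natural term of QN-206403:
  Base: filing + 18 years → 19 March 2012.
  Opposition Stay Credit: +206 days → 11 October 2012.
  Response Delay Deduction: −329 days → 17 November 2011.
Expiry of referenced patent QN-383811:
  Base: filing + 18 years → 6 January 2010.
  Opposition Stay Credit: +416 days → 26 February 2011.
  Clinical Review Extension: 1216 days claimed exceeds the 697-day cap, so +697 days → 23 January 2013.
  Response Delay Deduction: −172 days → 4 August 2012.
Terminal disclaimer: QN-206403 expires on the earlier of 17 November 2011 and 4 August 2012.

November 17, 2011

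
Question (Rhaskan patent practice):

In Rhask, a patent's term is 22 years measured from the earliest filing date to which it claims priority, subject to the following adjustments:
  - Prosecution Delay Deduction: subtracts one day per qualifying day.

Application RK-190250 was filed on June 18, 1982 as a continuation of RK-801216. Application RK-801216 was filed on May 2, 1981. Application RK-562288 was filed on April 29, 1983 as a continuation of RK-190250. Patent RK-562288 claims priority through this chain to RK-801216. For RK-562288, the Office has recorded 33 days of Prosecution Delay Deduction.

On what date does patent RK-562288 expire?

March 30, 2003

Earliest priority filing: 2 May 1981.
Base term: 2 May 1981 + 22 years → 2 May 2003.
Prosecution Delay Deduction: −33 days → 30 March 2003.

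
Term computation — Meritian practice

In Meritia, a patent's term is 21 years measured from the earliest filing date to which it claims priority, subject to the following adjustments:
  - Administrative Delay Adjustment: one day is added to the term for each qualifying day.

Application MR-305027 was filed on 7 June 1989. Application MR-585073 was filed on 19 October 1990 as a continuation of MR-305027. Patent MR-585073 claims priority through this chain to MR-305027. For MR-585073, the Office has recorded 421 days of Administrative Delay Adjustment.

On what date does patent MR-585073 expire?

August 2, 2011

Earliest priority filing: 7 June 1989.
Base term: 7 June 1989 + 21 years → 7 June 2010.
Administrative Delay Adjustment: +421 days → 2 August 2011.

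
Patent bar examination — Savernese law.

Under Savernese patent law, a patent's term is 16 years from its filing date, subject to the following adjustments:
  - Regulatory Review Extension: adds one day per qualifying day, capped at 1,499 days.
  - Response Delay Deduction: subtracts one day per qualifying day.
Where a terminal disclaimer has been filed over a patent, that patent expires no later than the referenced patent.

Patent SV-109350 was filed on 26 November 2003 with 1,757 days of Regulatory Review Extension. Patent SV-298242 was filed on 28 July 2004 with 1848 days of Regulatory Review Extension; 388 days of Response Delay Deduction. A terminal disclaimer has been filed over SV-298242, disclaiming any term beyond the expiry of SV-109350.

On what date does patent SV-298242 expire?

August 13, 2023

Natural term of SV-298242:
  Base: filing + 16 years → 28 July 2020.
  Regulatory Review Extension: 1848 days claimed exceeds the 1499-day cap, so +1499 days → 4 September 2024.
  Response Delay Deduction: −388 days → 13 August 2023.
Expiry of referenced patent SV-109350:
  Base: filing + 16 years → 26 November 2019.
  Regulatory Review Extension: 1757 days claimed exceeds the 1499-day cap, so +1499 days → 3 January 2024.
Terminal disclaimer: SV-298242 expires on the earlier of 13 August 2023 and 3 January 2024.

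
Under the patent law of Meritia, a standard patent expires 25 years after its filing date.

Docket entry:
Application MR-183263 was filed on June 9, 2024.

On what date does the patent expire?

June 9, 2049

Filing date + 25 years → 9 June 2049.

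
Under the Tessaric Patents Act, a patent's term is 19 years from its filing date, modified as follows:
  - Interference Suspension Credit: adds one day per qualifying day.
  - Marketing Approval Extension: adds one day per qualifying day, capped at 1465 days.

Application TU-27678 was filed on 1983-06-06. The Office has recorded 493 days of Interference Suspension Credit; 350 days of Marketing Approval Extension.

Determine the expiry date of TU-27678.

September 26, 2004

Base term: filing date + 19 years → 6 June 2002.
Interference Suspension Credit: +493 days → 12 October 2003.
Marketing Approval Extension: 350 days (within the 1465-day cap) → +350 days → 26 September 2004.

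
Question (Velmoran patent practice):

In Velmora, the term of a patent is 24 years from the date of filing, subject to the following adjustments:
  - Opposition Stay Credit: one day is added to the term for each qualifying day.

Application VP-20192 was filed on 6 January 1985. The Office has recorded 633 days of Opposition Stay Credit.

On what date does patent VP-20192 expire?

Base term: filing date + 24 years → 6 January 2009.
Opposition Stay Credit: +633 days → 1 October 2010.

October 1, 2010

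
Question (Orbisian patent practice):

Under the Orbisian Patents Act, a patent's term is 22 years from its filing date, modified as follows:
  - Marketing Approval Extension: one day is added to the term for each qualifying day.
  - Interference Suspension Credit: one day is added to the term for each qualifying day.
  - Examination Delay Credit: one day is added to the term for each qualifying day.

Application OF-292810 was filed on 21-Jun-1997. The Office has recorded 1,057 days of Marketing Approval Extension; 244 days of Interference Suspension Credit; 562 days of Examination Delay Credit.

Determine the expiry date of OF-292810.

Base term: filing date + 22 years → 21 June 2019.
Marketing Approval Extension: +1057 days → 13 May 2022.
Interference Suspension Credit: +244 days → 12 January 2023.
Examination Delay Credit: +562 days → 27 July 2024.

July 27, 2024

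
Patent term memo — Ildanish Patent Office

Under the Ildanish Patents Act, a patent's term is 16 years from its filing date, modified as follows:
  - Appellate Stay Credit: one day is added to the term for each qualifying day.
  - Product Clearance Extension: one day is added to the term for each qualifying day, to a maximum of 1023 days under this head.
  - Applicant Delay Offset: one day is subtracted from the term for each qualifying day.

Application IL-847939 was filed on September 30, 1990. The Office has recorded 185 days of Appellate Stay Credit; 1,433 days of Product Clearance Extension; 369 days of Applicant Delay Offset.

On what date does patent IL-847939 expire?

2009-01-16

Base term: filing date + 16 years → 30 September 2006.
Appellate Stay Credit: +185 days → 3 April 2007.
Product Clearance Extension: 1433 days claimed exceeds the 1023-day cap, so +1023 days → 20 January 2010.
Applicant Delay Offset: −369 days → 16 January 2009.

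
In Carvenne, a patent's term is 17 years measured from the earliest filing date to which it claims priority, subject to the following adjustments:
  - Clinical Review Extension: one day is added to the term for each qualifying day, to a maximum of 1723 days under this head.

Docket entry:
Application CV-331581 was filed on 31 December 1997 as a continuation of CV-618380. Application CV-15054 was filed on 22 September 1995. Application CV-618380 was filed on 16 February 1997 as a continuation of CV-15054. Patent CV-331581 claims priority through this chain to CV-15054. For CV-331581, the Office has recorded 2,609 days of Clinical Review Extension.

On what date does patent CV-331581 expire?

Earliest priority filing: 22 September 1995.
Base term: 22 September 1995 + 17 years → 22 September 2012.
Clinical Review Extension: 2609 days claimed exceeds the 1723-day cap, so +1723 days → 11 June 2017.

2017-06-11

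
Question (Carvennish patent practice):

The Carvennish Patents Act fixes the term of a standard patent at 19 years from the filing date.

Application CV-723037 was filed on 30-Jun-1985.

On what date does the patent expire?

2004-06-30

Filing date + 19 years → 30 June 2004.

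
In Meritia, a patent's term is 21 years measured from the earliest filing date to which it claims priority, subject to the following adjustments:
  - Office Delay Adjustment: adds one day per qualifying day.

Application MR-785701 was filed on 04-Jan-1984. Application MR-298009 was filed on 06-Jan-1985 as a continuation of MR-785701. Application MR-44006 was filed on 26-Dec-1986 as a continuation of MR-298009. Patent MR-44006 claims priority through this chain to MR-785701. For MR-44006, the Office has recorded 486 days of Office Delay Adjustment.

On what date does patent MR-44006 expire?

May 5, 2006

Earliest priority filing: 4 January 1984.
Base term: 4 January 1984 + 21 years → 4 January 2005.
Office Delay Adjustment: +486 days → 5 May 2006.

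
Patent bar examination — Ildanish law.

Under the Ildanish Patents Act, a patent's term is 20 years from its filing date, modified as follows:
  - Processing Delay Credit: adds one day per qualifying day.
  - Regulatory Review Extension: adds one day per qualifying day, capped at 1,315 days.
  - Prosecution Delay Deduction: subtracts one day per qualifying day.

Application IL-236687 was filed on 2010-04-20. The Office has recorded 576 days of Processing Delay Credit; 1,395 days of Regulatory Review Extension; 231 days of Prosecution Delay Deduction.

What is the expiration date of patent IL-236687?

November 5, 2034

Base term: filing date + 20 years → 20 April 2030.
Processing Delay Credit: +576 days → 17 November 2031.
Regulatory Review Extension: 1395 days claimed exceeds the 1315-day cap, so +1315 days → 24 June 2035.
Prosecution Delay Deduction: −231 days → 5 November 2034.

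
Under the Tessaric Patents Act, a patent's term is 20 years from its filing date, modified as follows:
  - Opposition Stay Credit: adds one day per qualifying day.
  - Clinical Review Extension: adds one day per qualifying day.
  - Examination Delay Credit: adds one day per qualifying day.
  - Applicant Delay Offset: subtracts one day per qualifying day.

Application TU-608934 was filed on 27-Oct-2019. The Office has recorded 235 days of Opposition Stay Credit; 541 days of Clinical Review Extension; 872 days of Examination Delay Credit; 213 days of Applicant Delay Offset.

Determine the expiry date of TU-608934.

October 1, 2043

Base term: filing date + 20 years → 27 October 2039.
Opposition Stay Credit: +235 days → 18 June 2040.
Clinical Review Extension: +541 days → 11 December 2041.
Examination Delay Credit: +872 days → 1 May 2044.
Applicant Delay Offset: −213 days → 1 October 2043.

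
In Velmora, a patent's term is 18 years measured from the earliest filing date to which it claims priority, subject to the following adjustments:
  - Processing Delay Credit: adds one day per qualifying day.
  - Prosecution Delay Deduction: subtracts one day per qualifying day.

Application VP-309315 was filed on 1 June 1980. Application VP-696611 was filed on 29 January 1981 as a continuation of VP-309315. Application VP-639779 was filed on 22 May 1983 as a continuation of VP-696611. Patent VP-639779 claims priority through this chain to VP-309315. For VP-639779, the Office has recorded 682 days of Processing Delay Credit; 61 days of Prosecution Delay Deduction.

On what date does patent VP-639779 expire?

Earliest priority filing: 1 June 1980.
Base term: 1 June 1980 + 18 years → 1 June 1998.
Processing Delay Credit: +682 days → 13 April 2000.
Prosecution Delay Deduction: −61 days → 12 February 2000.

2000-02-12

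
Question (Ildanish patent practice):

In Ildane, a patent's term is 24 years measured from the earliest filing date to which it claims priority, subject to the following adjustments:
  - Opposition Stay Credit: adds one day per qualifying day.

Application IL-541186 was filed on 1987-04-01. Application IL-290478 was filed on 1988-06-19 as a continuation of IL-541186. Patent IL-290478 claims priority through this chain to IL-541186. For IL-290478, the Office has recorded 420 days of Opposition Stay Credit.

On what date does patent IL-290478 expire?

Earliest priority filing: 1 April 1987.
Base term: 1 April 1987 + 24 years → 1 April 2011.
Opposition Stay Credit: +420 days → 25 May 2012.

May 25, 2012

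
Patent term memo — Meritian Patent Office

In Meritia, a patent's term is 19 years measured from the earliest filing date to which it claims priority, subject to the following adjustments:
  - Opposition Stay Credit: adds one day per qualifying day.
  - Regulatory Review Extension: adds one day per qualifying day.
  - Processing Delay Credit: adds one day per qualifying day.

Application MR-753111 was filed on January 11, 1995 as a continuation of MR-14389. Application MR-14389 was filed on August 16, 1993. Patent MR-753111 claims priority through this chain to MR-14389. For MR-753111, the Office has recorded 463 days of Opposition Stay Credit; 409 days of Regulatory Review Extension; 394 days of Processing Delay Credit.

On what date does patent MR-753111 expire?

Earliest priority filing: 16 August 1993.
Base term: 16 August 1993 + 19 years → 16 August 2012.
Opposition Stay Credit: +463 days → 22 November 2013.
Regulatory Review Extension: +409 days → 5 January 2015.
Processing Delay Credit: +394 days → 3 February 2016.

2016-02-03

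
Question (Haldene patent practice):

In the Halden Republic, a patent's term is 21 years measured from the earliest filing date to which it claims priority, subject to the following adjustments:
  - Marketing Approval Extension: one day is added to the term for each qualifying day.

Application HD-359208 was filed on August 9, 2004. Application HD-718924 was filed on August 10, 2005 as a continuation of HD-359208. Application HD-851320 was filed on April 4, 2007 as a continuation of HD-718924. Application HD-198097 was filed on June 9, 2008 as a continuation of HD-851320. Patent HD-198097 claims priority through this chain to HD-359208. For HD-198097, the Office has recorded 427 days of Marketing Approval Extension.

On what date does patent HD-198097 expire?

Earliest priority filing: 9 August 2004.
Base term: 9 August 2004 + 21 years → 9 August 2025.
Marketing Approval Extension: +427 days → 10 October 2026.

2026-10-10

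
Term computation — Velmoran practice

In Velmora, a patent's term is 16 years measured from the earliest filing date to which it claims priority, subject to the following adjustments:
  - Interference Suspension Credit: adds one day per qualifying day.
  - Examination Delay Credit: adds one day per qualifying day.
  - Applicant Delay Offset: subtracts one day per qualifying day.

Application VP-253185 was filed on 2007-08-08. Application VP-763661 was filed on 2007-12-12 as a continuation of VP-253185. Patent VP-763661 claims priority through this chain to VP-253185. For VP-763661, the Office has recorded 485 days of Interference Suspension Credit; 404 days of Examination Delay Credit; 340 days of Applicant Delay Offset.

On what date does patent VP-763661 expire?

Earliest priority filing: 8 August 2007.
Base term: 8 August 2007 + 16 years → 8 August 2023.
Interference Suspension Credit: +485 days → 5 December 2024.
Examination Delay Credit: +404 days → 13 January 2026.
Applicant Delay Offset: −340 days → 7 February 2025.

2025-02-07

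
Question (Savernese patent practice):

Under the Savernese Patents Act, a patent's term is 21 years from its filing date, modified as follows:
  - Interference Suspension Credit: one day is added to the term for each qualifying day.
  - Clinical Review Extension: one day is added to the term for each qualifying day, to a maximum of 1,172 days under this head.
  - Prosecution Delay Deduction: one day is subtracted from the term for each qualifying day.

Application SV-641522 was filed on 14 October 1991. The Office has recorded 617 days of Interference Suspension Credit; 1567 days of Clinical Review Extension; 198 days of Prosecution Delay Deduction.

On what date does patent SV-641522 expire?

Base term: filing date + 21 years → 14 October 2012.
Interference Suspension Credit: +617 days → 23 June 2014.
Clinical Review Extension: 1567 days claimed exceeds the 1172-day cap, so +1172 days → 7 September 2017.
Prosecution Delay Deduction: −198 days → 21 February 2017.

2017-02-21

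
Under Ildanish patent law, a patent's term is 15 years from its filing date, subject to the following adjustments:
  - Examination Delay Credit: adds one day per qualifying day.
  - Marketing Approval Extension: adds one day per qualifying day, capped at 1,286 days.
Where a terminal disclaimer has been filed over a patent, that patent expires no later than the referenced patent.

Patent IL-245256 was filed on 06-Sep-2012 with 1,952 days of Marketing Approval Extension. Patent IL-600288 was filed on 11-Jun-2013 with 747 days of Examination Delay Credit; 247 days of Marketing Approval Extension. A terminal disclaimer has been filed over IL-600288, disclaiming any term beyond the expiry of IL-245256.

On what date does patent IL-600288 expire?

2031-03-02

Natural term of IL-600288:
  Base: filing + 15 years → 11 June 2028.
  Examination Delay Credit: +747 days → 28 June 2030.
  Marketing Approval Extension: 247 days (within the 1286-day cap) → +247 days → 2 March 2031.
Expiry of referenced patent IL-245256:
  Base: filing + 15 years → 6 September 2027.
  Marketing Approval Extension: 1952 days claimed exceeds the 1286-day cap, so +1286 days → 15 March 2031.
Terminal disclaimer: IL-600288 expires on the earlier of 2 March 2031 and 15 March 2031.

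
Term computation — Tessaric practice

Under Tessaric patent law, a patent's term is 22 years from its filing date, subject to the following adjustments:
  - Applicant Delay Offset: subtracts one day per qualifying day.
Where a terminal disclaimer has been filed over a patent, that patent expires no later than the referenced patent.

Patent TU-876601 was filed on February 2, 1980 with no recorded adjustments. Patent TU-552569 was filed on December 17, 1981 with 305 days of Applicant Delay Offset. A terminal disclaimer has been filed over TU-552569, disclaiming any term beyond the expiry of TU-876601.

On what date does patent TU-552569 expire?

February 2, 2002

Natural term of TU-552569:
  Base: filing + 22 years → 17 December 2003.
  Applicant Delay Offset: −305 days → 15 February 2003.
Expiry of referenced patent TU-876601:
  Base: filing + 22 years → 2 February 2002.
Terminal disclaimer: TU-552569 expires on the earlier of 15 February 2003 and 2 February 2002.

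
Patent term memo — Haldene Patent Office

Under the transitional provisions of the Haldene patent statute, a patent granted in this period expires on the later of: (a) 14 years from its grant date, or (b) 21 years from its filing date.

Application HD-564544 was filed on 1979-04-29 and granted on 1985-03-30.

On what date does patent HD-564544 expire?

April 29, 2000

(a) grant + 14 years → 30 March 1999.
(b) filing + 21 years → 29 April 2000.
Later of the two: 29 April 2000.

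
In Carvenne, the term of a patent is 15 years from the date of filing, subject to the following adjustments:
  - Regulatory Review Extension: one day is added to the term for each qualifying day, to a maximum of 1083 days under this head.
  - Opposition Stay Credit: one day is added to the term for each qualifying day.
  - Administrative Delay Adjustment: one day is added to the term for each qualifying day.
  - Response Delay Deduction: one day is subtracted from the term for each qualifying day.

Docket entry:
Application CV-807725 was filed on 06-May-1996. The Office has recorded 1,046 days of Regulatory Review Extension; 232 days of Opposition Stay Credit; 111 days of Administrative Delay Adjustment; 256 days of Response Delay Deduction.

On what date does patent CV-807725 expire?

2014-06-12

Base term: filing date + 15 years → 6 May 2011.
Regulatory Review Extension: 1046 days (within the 1083-day cap) → +1046 days → 17 March 2014.
Opposition Stay Credit: +232 days → 4 November 2014.
Administrative Delay Adjustment: +111 days → 23 February 2015.
Response Delay Deduction: −256 days → 12 June 2014.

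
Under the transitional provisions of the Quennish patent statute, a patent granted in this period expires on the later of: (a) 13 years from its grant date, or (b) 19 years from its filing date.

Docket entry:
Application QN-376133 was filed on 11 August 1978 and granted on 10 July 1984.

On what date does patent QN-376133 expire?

(a) grant + 13 years → 10 July 1997.
(b) filing + 19 years → 11 August 1997.
Later of the two: 11 August 1997.

August 11, 1997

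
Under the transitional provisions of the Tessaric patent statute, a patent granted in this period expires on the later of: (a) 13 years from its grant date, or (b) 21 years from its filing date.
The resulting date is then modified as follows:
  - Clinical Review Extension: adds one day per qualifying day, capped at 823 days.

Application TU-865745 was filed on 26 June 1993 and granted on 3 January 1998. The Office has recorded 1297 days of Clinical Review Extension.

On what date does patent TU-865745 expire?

September 26, 2016

(a) grant + 13 years → 3 January 2011.
(b) filing + 21 years → 26 June 2014.
Later of the two: 26 June 2014.
Clinical Review Extension: 1297 days claimed exceeds the 823-day cap, so +823 days → 26 September 2016.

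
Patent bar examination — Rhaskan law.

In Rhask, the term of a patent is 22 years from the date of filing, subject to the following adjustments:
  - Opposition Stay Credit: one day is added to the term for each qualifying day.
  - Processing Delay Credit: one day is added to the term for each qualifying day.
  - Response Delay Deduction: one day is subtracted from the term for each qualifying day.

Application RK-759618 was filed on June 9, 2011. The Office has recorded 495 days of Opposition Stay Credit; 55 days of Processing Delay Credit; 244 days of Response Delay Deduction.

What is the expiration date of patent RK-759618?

2034-04-11

Base term: filing date + 22 years → 9 June 2033.
Opposition Stay Credit: +495 days → 17 October 2034.
Processing Delay Credit: +55 days → 11 December 2034.
Response Delay Deduction: −244 days → 11 April 2034.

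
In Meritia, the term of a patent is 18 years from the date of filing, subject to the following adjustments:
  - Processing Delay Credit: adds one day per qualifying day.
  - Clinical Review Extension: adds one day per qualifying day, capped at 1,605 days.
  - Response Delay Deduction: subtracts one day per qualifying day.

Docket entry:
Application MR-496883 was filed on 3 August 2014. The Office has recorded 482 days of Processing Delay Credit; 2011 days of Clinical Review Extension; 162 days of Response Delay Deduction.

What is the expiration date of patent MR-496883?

November 10, 2037

Base term: filing date + 18 years → 3 August 2032.
Processing Delay Credit: +482 days → 28 November 2033.
Clinical Review Extension: 2011 days claimed exceeds the 1605-day cap, so +1605 days → 21 April 2038.
Response Delay Deduction: −162 days → 10 November 2037.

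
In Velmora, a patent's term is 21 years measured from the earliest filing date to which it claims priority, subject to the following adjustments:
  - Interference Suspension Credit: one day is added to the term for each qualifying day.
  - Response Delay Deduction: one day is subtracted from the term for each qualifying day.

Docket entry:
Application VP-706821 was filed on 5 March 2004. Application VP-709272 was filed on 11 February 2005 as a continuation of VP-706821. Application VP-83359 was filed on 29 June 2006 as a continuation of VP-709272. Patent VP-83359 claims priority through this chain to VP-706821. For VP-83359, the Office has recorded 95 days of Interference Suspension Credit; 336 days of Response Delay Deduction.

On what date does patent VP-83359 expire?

Earliest priority filing: 5 March 2004.
Base term: 5 March 2004 + 21 years → 5 March 2025.
Interference Suspension Credit: +95 days → 8 June 2025.
Response Delay Deduction: −336 days → 7 July 2024.

2024-07-07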